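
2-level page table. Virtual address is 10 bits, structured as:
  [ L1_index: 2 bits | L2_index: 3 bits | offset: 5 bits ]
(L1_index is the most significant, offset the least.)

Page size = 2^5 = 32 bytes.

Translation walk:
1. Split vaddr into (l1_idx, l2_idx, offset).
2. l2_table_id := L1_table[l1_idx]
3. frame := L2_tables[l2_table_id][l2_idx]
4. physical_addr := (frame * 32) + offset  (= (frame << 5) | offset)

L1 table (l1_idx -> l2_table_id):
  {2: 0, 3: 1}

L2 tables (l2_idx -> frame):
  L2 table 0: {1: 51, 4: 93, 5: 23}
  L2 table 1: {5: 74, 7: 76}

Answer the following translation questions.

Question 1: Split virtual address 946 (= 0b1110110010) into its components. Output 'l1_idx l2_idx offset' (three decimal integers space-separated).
vaddr = 946 = 0b1110110010
  top 2 bits -> l1_idx = 3
  next 3 bits -> l2_idx = 5
  bottom 5 bits -> offset = 18

Answer: 3 5 18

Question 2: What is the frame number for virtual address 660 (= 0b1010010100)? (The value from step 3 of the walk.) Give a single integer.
vaddr = 660: l1_idx=2, l2_idx=4
L1[2] = 0; L2[0][4] = 93

Answer: 93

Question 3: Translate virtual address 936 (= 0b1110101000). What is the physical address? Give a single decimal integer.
vaddr = 936 = 0b1110101000
Split: l1_idx=3, l2_idx=5, offset=8
L1[3] = 1
L2[1][5] = 74
paddr = 74 * 32 + 8 = 2376

Answer: 2376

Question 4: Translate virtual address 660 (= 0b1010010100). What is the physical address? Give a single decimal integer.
Answer: 2996

Derivation:
vaddr = 660 = 0b1010010100
Split: l1_idx=2, l2_idx=4, offset=20
L1[2] = 0
L2[0][4] = 93
paddr = 93 * 32 + 20 = 2996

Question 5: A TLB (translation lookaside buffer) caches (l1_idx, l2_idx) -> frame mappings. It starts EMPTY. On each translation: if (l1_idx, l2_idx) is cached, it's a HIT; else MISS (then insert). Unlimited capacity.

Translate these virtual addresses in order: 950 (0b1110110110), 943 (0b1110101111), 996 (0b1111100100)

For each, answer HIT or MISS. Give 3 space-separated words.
Answer: MISS HIT MISS

Derivation:
vaddr=950: (3,5) not in TLB -> MISS, insert
vaddr=943: (3,5) in TLB -> HIT
vaddr=996: (3,7) not in TLB -> MISS, insert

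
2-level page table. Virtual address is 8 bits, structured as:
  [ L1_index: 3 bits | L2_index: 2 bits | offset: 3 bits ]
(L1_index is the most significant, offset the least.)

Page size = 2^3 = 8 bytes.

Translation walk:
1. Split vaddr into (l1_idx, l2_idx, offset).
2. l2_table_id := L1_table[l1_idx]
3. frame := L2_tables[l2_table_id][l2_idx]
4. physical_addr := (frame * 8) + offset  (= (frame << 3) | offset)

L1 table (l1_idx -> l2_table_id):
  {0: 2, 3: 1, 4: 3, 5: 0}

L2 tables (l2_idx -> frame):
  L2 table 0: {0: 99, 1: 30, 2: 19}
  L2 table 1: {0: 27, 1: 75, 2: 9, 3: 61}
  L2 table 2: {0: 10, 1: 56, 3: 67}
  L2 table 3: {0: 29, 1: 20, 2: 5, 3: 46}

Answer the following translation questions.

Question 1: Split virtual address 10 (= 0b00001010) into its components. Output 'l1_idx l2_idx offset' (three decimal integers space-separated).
vaddr = 10 = 0b00001010
  top 3 bits -> l1_idx = 0
  next 2 bits -> l2_idx = 1
  bottom 3 bits -> offset = 2

Answer: 0 1 2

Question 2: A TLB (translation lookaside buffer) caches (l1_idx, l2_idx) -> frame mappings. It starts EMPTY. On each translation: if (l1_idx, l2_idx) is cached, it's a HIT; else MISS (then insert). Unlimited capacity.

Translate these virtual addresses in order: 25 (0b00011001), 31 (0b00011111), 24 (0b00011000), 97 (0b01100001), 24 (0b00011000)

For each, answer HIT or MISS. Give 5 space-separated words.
Answer: MISS HIT HIT MISS HIT

Derivation:
vaddr=25: (0,3) not in TLB -> MISS, insert
vaddr=31: (0,3) in TLB -> HIT
vaddr=24: (0,3) in TLB -> HIT
vaddr=97: (3,0) not in TLB -> MISS, insert
vaddr=24: (0,3) in TLB -> HIT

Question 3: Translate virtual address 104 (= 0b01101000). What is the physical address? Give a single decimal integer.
vaddr = 104 = 0b01101000
Split: l1_idx=3, l2_idx=1, offset=0
L1[3] = 1
L2[1][1] = 75
paddr = 75 * 8 + 0 = 600

Answer: 600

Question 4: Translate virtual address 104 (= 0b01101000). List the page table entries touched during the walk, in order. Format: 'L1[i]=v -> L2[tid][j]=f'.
vaddr = 104 = 0b01101000
Split: l1_idx=3, l2_idx=1, offset=0

Answer: L1[3]=1 -> L2[1][1]=75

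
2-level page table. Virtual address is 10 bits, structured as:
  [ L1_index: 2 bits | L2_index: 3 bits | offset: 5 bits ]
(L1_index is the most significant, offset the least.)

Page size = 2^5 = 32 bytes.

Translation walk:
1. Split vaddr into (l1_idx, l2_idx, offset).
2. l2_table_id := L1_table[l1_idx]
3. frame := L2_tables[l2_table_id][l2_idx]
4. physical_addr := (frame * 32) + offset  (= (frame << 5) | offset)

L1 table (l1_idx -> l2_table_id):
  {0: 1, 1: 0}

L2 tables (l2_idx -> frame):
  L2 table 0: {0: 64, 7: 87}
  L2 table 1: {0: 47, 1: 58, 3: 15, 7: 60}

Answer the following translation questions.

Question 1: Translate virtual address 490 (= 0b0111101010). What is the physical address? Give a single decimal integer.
vaddr = 490 = 0b0111101010
Split: l1_idx=1, l2_idx=7, offset=10
L1[1] = 0
L2[0][7] = 87
paddr = 87 * 32 + 10 = 2794

Answer: 2794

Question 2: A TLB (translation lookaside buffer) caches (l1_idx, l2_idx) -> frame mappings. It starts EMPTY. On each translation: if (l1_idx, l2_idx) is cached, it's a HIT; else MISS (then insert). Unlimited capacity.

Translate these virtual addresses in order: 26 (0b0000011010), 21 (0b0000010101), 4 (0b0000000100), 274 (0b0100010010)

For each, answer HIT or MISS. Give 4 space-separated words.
vaddr=26: (0,0) not in TLB -> MISS, insert
vaddr=21: (0,0) in TLB -> HIT
vaddr=4: (0,0) in TLB -> HIT
vaddr=274: (1,0) not in TLB -> MISS, insert

Answer: MISS HIT HIT MISS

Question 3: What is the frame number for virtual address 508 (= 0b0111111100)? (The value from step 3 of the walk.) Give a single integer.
Answer: 87

Derivation:
vaddr = 508: l1_idx=1, l2_idx=7
L1[1] = 0; L2[0][7] = 87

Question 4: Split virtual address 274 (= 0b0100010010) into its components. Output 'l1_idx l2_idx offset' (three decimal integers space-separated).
Answer: 1 0 18

Derivation:
vaddr = 274 = 0b0100010010
  top 2 bits -> l1_idx = 1
  next 3 bits -> l2_idx = 0
  bottom 5 bits -> offset = 18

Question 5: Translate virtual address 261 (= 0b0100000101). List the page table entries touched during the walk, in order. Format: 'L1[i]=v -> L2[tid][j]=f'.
Answer: L1[1]=0 -> L2[0][0]=64

Derivation:
vaddr = 261 = 0b0100000101
Split: l1_idx=1, l2_idx=0, offset=5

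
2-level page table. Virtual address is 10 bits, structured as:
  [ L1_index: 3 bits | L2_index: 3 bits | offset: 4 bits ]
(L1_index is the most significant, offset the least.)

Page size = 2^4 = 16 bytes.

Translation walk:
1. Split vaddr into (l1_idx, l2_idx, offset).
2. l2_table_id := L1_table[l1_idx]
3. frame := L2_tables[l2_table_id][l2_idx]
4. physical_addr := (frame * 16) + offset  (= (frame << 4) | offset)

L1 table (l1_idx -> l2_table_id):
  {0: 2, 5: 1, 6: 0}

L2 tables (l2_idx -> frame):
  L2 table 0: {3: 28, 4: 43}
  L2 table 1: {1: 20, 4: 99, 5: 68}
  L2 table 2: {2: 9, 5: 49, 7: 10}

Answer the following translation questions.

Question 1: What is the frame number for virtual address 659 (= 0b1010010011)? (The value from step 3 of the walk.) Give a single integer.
Answer: 20

Derivation:
vaddr = 659: l1_idx=5, l2_idx=1
L1[5] = 1; L2[1][1] = 20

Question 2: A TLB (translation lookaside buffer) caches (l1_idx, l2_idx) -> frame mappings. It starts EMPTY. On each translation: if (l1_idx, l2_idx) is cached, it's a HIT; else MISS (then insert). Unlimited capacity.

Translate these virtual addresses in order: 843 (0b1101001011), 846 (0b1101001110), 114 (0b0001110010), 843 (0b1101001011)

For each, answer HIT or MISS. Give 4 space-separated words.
vaddr=843: (6,4) not in TLB -> MISS, insert
vaddr=846: (6,4) in TLB -> HIT
vaddr=114: (0,7) not in TLB -> MISS, insert
vaddr=843: (6,4) in TLB -> HIT

Answer: MISS HIT MISS HIT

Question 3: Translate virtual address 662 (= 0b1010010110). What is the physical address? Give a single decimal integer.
vaddr = 662 = 0b1010010110
Split: l1_idx=5, l2_idx=1, offset=6
L1[5] = 1
L2[1][1] = 20
paddr = 20 * 16 + 6 = 326

Answer: 326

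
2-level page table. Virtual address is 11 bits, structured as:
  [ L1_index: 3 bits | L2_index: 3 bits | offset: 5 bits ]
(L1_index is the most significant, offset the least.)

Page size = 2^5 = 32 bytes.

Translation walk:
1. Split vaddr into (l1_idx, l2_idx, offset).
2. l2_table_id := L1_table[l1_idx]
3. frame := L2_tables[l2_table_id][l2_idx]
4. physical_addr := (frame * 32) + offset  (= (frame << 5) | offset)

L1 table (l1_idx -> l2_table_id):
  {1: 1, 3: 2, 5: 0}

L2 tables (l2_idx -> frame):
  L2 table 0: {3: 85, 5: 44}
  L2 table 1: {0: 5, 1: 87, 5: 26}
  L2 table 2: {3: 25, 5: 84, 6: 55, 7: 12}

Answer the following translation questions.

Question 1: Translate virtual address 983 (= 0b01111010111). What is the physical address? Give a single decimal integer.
Answer: 1783

Derivation:
vaddr = 983 = 0b01111010111
Split: l1_idx=3, l2_idx=6, offset=23
L1[3] = 2
L2[2][6] = 55
paddr = 55 * 32 + 23 = 1783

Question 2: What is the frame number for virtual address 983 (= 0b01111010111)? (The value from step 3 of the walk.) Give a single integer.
Answer: 55

Derivation:
vaddr = 983: l1_idx=3, l2_idx=6
L1[3] = 2; L2[2][6] = 55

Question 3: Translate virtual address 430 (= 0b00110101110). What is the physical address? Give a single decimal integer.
vaddr = 430 = 0b00110101110
Split: l1_idx=1, l2_idx=5, offset=14
L1[1] = 1
L2[1][5] = 26
paddr = 26 * 32 + 14 = 846

Answer: 846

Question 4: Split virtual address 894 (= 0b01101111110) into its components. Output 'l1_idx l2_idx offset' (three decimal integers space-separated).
vaddr = 894 = 0b01101111110
  top 3 bits -> l1_idx = 3
  next 3 bits -> l2_idx = 3
  bottom 5 bits -> offset = 30

Answer: 3 3 30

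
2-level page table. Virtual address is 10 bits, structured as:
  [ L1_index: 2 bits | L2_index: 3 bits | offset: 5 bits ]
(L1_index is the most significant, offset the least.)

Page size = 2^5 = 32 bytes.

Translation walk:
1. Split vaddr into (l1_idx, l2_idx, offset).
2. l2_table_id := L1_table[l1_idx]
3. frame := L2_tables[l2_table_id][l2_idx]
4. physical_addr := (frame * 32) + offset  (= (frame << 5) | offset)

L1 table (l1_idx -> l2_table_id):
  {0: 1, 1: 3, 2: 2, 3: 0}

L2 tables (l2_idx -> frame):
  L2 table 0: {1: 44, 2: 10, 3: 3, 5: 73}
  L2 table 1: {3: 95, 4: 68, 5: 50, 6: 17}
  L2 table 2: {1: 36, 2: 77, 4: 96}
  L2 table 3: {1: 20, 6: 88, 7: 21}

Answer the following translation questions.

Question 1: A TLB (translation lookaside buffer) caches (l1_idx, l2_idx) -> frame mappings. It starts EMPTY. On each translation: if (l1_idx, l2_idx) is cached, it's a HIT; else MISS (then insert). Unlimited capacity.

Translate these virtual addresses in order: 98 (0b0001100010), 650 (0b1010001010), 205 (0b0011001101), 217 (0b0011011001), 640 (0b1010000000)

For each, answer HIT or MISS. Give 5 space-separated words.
vaddr=98: (0,3) not in TLB -> MISS, insert
vaddr=650: (2,4) not in TLB -> MISS, insert
vaddr=205: (0,6) not in TLB -> MISS, insert
vaddr=217: (0,6) in TLB -> HIT
vaddr=640: (2,4) in TLB -> HIT

Answer: MISS MISS MISS HIT HIT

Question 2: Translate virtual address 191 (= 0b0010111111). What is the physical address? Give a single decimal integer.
Answer: 1631

Derivation:
vaddr = 191 = 0b0010111111
Split: l1_idx=0, l2_idx=5, offset=31
L1[0] = 1
L2[1][5] = 50
paddr = 50 * 32 + 31 = 1631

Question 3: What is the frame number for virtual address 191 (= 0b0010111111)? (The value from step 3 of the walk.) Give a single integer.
Answer: 50

Derivation:
vaddr = 191: l1_idx=0, l2_idx=5
L1[0] = 1; L2[1][5] = 50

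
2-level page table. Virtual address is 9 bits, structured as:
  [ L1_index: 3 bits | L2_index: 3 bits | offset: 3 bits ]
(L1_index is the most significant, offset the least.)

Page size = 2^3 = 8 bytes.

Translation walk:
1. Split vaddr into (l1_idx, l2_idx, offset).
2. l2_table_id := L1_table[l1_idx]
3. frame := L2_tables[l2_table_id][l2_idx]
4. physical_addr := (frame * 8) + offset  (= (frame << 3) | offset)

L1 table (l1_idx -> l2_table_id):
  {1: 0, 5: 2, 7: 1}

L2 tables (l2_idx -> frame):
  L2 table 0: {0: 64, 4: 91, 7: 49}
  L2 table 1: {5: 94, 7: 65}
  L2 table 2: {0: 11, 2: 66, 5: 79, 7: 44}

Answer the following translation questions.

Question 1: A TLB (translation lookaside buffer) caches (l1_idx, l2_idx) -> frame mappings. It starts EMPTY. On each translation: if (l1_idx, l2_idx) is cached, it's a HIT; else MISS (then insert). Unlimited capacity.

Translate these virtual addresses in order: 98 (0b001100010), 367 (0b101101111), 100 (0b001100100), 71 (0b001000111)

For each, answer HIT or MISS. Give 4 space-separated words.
Answer: MISS MISS HIT MISS

Derivation:
vaddr=98: (1,4) not in TLB -> MISS, insert
vaddr=367: (5,5) not in TLB -> MISS, insert
vaddr=100: (1,4) in TLB -> HIT
vaddr=71: (1,0) not in TLB -> MISS, insert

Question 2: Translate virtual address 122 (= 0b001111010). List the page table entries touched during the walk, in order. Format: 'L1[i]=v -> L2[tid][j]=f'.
Answer: L1[1]=0 -> L2[0][7]=49

Derivation:
vaddr = 122 = 0b001111010
Split: l1_idx=1, l2_idx=7, offset=2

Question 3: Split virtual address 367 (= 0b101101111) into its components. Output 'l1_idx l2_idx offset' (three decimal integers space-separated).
vaddr = 367 = 0b101101111
  top 3 bits -> l1_idx = 5
  next 3 bits -> l2_idx = 5
  bottom 3 bits -> offset = 7

Answer: 5 5 7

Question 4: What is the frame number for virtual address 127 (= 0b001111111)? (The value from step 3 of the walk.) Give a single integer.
vaddr = 127: l1_idx=1, l2_idx=7
L1[1] = 0; L2[0][7] = 49

Answer: 49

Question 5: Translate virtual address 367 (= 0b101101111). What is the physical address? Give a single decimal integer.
vaddr = 367 = 0b101101111
Split: l1_idx=5, l2_idx=5, offset=7
L1[5] = 2
L2[2][5] = 79
paddr = 79 * 8 + 7 = 639

Answer: 639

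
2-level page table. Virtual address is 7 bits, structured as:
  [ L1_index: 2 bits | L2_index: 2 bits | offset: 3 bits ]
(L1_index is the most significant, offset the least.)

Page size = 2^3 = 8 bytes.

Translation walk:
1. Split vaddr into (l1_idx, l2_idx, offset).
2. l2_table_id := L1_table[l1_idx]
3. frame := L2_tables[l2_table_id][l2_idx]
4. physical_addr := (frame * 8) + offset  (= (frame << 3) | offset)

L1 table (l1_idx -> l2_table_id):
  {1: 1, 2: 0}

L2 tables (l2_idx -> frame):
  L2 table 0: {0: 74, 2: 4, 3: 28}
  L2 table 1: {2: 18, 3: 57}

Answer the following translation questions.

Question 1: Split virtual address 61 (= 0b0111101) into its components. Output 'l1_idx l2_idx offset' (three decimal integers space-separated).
vaddr = 61 = 0b0111101
  top 2 bits -> l1_idx = 1
  next 2 bits -> l2_idx = 3
  bottom 3 bits -> offset = 5

Answer: 1 3 5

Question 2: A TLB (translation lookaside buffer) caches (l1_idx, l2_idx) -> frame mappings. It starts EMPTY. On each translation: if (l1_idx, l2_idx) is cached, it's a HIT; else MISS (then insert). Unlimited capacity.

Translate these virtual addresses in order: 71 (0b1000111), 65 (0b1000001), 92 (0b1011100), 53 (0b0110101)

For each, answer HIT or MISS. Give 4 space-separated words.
Answer: MISS HIT MISS MISS

Derivation:
vaddr=71: (2,0) not in TLB -> MISS, insert
vaddr=65: (2,0) in TLB -> HIT
vaddr=92: (2,3) not in TLB -> MISS, insert
vaddr=53: (1,2) not in TLB -> MISS, insert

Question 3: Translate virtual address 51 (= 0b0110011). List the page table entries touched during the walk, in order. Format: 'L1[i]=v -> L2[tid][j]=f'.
vaddr = 51 = 0b0110011
Split: l1_idx=1, l2_idx=2, offset=3

Answer: L1[1]=1 -> L2[1][2]=18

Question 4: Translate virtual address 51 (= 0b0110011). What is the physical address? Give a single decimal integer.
vaddr = 51 = 0b0110011
Split: l1_idx=1, l2_idx=2, offset=3
L1[1] = 1
L2[1][2] = 18
paddr = 18 * 8 + 3 = 147

Answer: 147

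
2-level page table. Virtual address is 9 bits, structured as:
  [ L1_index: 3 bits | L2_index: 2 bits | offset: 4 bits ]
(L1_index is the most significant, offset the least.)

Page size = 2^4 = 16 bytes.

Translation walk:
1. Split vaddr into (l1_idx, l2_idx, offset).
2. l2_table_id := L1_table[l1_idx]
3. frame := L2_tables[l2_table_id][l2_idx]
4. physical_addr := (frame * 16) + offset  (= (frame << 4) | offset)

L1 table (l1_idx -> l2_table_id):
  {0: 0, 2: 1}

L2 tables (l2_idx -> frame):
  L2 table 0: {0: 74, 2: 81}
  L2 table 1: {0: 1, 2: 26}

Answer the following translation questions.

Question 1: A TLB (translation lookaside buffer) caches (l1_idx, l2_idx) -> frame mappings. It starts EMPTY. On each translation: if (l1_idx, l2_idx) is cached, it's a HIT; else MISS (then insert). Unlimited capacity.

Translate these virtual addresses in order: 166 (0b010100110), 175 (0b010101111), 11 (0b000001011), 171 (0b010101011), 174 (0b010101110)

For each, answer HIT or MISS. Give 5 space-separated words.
Answer: MISS HIT MISS HIT HIT

Derivation:
vaddr=166: (2,2) not in TLB -> MISS, insert
vaddr=175: (2,2) in TLB -> HIT
vaddr=11: (0,0) not in TLB -> MISS, insert
vaddr=171: (2,2) in TLB -> HIT
vaddr=174: (2,2) in TLB -> HIT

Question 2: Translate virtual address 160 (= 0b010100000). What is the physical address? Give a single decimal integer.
Answer: 416

Derivation:
vaddr = 160 = 0b010100000
Split: l1_idx=2, l2_idx=2, offset=0
L1[2] = 1
L2[1][2] = 26
paddr = 26 * 16 + 0 = 416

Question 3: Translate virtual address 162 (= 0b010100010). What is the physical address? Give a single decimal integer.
Answer: 418

Derivation:
vaddr = 162 = 0b010100010
Split: l1_idx=2, l2_idx=2, offset=2
L1[2] = 1
L2[1][2] = 26
paddr = 26 * 16 + 2 = 418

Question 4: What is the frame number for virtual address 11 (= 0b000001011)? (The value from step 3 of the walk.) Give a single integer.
vaddr = 11: l1_idx=0, l2_idx=0
L1[0] = 0; L2[0][0] = 74

Answer: 74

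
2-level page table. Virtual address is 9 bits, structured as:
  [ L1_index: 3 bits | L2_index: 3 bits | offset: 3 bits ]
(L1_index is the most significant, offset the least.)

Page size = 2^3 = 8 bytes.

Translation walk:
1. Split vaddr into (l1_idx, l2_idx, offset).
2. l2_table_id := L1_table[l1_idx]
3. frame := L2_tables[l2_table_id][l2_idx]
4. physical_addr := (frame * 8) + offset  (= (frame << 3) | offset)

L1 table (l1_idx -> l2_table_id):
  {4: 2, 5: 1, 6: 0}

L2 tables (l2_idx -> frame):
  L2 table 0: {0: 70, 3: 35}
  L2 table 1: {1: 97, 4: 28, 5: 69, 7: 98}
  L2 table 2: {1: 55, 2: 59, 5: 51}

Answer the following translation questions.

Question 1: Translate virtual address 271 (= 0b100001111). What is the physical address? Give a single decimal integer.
vaddr = 271 = 0b100001111
Split: l1_idx=4, l2_idx=1, offset=7
L1[4] = 2
L2[2][1] = 55
paddr = 55 * 8 + 7 = 447

Answer: 447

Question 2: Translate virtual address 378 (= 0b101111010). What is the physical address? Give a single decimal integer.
vaddr = 378 = 0b101111010
Split: l1_idx=5, l2_idx=7, offset=2
L1[5] = 1
L2[1][7] = 98
paddr = 98 * 8 + 2 = 786

Answer: 786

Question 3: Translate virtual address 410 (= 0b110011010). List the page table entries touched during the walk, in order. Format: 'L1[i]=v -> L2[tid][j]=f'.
vaddr = 410 = 0b110011010
Split: l1_idx=6, l2_idx=3, offset=2

Answer: L1[6]=0 -> L2[0][3]=35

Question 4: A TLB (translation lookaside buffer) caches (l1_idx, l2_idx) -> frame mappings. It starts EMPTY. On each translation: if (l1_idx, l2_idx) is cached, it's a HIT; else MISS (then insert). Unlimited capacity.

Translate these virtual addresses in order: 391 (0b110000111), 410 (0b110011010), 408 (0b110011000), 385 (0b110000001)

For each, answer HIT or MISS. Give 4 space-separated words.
Answer: MISS MISS HIT HIT

Derivation:
vaddr=391: (6,0) not in TLB -> MISS, insert
vaddr=410: (6,3) not in TLB -> MISS, insert
vaddr=408: (6,3) in TLB -> HIT
vaddr=385: (6,0) in TLB -> HIT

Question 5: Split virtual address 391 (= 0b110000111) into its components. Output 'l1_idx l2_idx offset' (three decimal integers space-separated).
Answer: 6 0 7

Derivation:
vaddr = 391 = 0b110000111
  top 3 bits -> l1_idx = 6
  next 3 bits -> l2_idx = 0
  bottom 3 bits -> offset = 7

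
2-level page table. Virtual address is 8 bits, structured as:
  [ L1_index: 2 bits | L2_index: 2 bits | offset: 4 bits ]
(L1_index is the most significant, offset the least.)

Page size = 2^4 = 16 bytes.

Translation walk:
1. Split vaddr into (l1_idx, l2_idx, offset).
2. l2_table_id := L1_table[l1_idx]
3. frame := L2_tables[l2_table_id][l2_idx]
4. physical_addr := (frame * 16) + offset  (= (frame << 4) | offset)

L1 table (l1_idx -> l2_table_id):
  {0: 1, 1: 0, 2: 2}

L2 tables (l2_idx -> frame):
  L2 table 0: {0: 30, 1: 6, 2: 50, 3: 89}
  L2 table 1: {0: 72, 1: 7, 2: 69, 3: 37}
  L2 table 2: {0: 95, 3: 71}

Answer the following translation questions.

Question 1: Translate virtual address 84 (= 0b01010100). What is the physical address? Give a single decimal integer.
vaddr = 84 = 0b01010100
Split: l1_idx=1, l2_idx=1, offset=4
L1[1] = 0
L2[0][1] = 6
paddr = 6 * 16 + 4 = 100

Answer: 100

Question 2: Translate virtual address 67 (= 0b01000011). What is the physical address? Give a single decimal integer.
Answer: 483

Derivation:
vaddr = 67 = 0b01000011
Split: l1_idx=1, l2_idx=0, offset=3
L1[1] = 0
L2[0][0] = 30
paddr = 30 * 16 + 3 = 483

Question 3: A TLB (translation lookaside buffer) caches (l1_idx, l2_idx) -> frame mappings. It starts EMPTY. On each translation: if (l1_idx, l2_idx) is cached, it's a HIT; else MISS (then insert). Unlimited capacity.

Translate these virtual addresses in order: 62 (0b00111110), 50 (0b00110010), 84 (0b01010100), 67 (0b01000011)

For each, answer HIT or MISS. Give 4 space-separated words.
Answer: MISS HIT MISS MISS

Derivation:
vaddr=62: (0,3) not in TLB -> MISS, insert
vaddr=50: (0,3) in TLB -> HIT
vaddr=84: (1,1) not in TLB -> MISS, insert
vaddr=67: (1,0) not in TLB -> MISS, insert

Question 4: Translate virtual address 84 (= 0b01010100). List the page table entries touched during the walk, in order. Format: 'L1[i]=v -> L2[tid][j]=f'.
vaddr = 84 = 0b01010100
Split: l1_idx=1, l2_idx=1, offset=4

Answer: L1[1]=0 -> L2[0][1]=6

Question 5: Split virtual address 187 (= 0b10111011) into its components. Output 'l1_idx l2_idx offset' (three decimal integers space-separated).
vaddr = 187 = 0b10111011
  top 2 bits -> l1_idx = 2
  next 2 bits -> l2_idx = 3
  bottom 4 bits -> offset = 11

Answer: 2 3 11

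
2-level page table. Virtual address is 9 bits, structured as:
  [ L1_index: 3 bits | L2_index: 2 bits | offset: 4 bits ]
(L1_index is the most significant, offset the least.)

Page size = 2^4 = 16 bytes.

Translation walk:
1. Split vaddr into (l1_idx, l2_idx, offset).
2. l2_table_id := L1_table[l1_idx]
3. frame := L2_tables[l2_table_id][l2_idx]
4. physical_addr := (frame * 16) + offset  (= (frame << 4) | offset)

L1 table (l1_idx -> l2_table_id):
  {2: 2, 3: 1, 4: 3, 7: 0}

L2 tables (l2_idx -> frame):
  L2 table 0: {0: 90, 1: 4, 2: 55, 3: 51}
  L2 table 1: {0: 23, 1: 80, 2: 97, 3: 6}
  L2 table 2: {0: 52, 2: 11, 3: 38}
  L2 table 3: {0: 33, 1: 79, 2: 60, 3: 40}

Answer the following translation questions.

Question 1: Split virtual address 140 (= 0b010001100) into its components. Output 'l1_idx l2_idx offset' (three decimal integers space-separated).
vaddr = 140 = 0b010001100
  top 3 bits -> l1_idx = 2
  next 2 bits -> l2_idx = 0
  bottom 4 bits -> offset = 12

Answer: 2 0 12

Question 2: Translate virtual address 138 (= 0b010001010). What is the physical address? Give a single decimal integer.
vaddr = 138 = 0b010001010
Split: l1_idx=2, l2_idx=0, offset=10
L1[2] = 2
L2[2][0] = 52
paddr = 52 * 16 + 10 = 842

Answer: 842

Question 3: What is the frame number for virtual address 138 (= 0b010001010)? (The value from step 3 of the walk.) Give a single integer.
vaddr = 138: l1_idx=2, l2_idx=0
L1[2] = 2; L2[2][0] = 52

Answer: 52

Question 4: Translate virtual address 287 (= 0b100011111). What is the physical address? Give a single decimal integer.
Answer: 1279

Derivation:
vaddr = 287 = 0b100011111
Split: l1_idx=4, l2_idx=1, offset=15
L1[4] = 3
L2[3][1] = 79
paddr = 79 * 16 + 15 = 1279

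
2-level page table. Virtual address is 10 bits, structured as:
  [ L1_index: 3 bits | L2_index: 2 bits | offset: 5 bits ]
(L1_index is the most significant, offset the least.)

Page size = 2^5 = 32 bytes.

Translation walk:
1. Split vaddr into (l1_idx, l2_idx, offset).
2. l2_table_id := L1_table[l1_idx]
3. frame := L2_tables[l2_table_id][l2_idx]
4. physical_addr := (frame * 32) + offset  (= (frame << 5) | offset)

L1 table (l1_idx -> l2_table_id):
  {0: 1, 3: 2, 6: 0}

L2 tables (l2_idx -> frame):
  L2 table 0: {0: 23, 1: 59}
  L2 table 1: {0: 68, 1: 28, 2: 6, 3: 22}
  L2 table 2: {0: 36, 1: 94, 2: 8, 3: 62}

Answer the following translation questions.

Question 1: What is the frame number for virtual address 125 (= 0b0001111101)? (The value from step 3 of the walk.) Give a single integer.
vaddr = 125: l1_idx=0, l2_idx=3
L1[0] = 1; L2[1][3] = 22

Answer: 22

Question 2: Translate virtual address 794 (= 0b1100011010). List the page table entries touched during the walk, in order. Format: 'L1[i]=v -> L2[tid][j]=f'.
vaddr = 794 = 0b1100011010
Split: l1_idx=6, l2_idx=0, offset=26

Answer: L1[6]=0 -> L2[0][0]=23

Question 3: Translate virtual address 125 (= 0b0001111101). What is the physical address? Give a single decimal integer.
vaddr = 125 = 0b0001111101
Split: l1_idx=0, l2_idx=3, offset=29
L1[0] = 1
L2[1][3] = 22
paddr = 22 * 32 + 29 = 733

Answer: 733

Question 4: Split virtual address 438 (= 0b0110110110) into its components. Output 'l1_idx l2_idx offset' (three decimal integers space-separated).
vaddr = 438 = 0b0110110110
  top 3 bits -> l1_idx = 3
  next 2 bits -> l2_idx = 1
  bottom 5 bits -> offset = 22

Answer: 3 1 22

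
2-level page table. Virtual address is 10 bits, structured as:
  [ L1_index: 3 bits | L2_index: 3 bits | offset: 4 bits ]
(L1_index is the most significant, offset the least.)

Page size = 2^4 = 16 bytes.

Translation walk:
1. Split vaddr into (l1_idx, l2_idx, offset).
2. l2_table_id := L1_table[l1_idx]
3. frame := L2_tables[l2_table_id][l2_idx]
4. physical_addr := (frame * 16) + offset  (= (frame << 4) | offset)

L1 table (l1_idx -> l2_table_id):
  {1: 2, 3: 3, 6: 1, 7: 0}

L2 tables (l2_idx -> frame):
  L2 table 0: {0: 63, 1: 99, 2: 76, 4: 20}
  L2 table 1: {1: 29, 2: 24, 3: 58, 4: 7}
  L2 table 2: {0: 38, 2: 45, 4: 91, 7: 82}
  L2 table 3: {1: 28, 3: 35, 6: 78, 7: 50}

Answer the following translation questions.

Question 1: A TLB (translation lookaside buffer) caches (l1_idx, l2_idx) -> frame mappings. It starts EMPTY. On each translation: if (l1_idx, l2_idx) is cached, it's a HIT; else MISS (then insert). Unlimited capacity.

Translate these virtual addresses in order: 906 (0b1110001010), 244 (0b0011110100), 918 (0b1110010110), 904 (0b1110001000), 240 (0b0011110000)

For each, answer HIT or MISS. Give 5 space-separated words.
vaddr=906: (7,0) not in TLB -> MISS, insert
vaddr=244: (1,7) not in TLB -> MISS, insert
vaddr=918: (7,1) not in TLB -> MISS, insert
vaddr=904: (7,0) in TLB -> HIT
vaddr=240: (1,7) in TLB -> HIT

Answer: MISS MISS MISS HIT HIT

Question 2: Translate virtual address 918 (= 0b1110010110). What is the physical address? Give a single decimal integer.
Answer: 1590

Derivation:
vaddr = 918 = 0b1110010110
Split: l1_idx=7, l2_idx=1, offset=6
L1[7] = 0
L2[0][1] = 99
paddr = 99 * 16 + 6 = 1590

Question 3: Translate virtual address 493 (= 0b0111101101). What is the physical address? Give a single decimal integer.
Answer: 1261

Derivation:
vaddr = 493 = 0b0111101101
Split: l1_idx=3, l2_idx=6, offset=13
L1[3] = 3
L2[3][6] = 78
paddr = 78 * 16 + 13 = 1261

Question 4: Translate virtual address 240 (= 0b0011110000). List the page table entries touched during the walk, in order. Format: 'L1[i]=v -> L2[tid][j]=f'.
vaddr = 240 = 0b0011110000
Split: l1_idx=1, l2_idx=7, offset=0

Answer: L1[1]=2 -> L2[2][7]=82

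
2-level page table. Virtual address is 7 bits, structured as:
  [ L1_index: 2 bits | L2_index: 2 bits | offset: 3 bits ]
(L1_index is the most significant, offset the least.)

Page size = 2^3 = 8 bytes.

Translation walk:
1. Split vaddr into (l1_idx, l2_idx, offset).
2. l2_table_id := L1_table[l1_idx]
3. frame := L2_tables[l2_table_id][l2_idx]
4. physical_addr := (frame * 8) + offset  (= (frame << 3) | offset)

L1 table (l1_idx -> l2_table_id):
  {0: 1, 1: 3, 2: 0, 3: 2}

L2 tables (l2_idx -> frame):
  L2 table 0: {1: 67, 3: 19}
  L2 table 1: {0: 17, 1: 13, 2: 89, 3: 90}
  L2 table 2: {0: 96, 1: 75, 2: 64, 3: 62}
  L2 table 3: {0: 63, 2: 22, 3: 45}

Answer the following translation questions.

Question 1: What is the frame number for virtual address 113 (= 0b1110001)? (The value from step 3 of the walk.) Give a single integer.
Answer: 64

Derivation:
vaddr = 113: l1_idx=3, l2_idx=2
L1[3] = 2; L2[2][2] = 64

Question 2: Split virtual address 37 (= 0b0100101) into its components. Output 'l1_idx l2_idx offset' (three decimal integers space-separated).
vaddr = 37 = 0b0100101
  top 2 bits -> l1_idx = 1
  next 2 bits -> l2_idx = 0
  bottom 3 bits -> offset = 5

Answer: 1 0 5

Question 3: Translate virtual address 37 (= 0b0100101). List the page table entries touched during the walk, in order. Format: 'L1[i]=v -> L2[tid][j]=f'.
vaddr = 37 = 0b0100101
Split: l1_idx=1, l2_idx=0, offset=5

Answer: L1[1]=3 -> L2[3][0]=63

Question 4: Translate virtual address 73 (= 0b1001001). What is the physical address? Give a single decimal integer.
vaddr = 73 = 0b1001001
Split: l1_idx=2, l2_idx=1, offset=1
L1[2] = 0
L2[0][1] = 67
paddr = 67 * 8 + 1 = 537

Answer: 537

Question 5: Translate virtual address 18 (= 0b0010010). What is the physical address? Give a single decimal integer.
vaddr = 18 = 0b0010010
Split: l1_idx=0, l2_idx=2, offset=2
L1[0] = 1
L2[1][2] = 89
paddr = 89 * 8 + 2 = 714

Answer: 714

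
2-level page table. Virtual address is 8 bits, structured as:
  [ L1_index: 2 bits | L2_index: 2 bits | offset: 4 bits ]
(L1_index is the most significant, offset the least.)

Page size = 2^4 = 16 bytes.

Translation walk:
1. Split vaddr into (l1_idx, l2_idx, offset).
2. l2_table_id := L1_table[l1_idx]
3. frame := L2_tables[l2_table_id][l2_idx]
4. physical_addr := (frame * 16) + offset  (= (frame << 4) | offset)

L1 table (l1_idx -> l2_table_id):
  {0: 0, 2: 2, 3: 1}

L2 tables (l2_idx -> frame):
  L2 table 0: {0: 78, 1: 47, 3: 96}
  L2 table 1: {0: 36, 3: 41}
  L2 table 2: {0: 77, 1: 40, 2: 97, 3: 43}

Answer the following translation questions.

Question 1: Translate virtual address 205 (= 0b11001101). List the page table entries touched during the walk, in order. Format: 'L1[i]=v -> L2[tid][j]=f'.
Answer: L1[3]=1 -> L2[1][0]=36

Derivation:
vaddr = 205 = 0b11001101
Split: l1_idx=3, l2_idx=0, offset=13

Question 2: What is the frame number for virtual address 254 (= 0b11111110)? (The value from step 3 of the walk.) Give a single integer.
Answer: 41

Derivation:
vaddr = 254: l1_idx=3, l2_idx=3
L1[3] = 1; L2[1][3] = 41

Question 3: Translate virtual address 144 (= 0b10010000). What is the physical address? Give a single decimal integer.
vaddr = 144 = 0b10010000
Split: l1_idx=2, l2_idx=1, offset=0
L1[2] = 2
L2[2][1] = 40
paddr = 40 * 16 + 0 = 640

Answer: 640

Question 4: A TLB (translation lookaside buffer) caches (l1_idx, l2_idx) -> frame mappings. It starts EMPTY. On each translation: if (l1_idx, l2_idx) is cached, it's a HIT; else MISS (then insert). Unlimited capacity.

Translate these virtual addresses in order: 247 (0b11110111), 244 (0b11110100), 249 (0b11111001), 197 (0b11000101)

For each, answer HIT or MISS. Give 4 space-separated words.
Answer: MISS HIT HIT MISS

Derivation:
vaddr=247: (3,3) not in TLB -> MISS, insert
vaddr=244: (3,3) in TLB -> HIT
vaddr=249: (3,3) in TLB -> HIT
vaddr=197: (3,0) not in TLB -> MISS, insert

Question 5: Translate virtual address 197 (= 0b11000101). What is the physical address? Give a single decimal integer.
vaddr = 197 = 0b11000101
Split: l1_idx=3, l2_idx=0, offset=5
L1[3] = 1
L2[1][0] = 36
paddr = 36 * 16 + 5 = 581

Answer: 581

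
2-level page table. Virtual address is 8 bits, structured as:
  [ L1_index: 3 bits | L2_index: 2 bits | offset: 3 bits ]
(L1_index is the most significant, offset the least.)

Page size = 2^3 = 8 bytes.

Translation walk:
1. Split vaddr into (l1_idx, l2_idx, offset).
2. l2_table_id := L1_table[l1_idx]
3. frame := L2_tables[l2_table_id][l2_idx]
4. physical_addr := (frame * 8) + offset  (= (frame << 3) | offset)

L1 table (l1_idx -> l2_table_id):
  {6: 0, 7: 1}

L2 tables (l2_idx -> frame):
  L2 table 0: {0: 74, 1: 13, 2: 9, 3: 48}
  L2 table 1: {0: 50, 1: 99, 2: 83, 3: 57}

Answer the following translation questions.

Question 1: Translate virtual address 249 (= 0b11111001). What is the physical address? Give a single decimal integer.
vaddr = 249 = 0b11111001
Split: l1_idx=7, l2_idx=3, offset=1
L1[7] = 1
L2[1][3] = 57
paddr = 57 * 8 + 1 = 457

Answer: 457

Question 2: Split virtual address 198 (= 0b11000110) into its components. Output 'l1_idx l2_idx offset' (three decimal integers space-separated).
vaddr = 198 = 0b11000110
  top 3 bits -> l1_idx = 6
  next 2 bits -> l2_idx = 0
  bottom 3 bits -> offset = 6

Answer: 6 0 6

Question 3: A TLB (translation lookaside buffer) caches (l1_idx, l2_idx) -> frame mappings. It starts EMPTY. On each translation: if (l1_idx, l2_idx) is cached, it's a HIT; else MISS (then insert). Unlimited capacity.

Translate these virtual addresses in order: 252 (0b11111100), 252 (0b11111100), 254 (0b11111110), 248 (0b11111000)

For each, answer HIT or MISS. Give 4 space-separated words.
vaddr=252: (7,3) not in TLB -> MISS, insert
vaddr=252: (7,3) in TLB -> HIT
vaddr=254: (7,3) in TLB -> HIT
vaddr=248: (7,3) in TLB -> HIT

Answer: MISS HIT HIT HIT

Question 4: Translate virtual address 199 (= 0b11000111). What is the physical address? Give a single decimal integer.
Answer: 599

Derivation:
vaddr = 199 = 0b11000111
Split: l1_idx=6, l2_idx=0, offset=7
L1[6] = 0
L2[0][0] = 74
paddr = 74 * 8 + 7 = 599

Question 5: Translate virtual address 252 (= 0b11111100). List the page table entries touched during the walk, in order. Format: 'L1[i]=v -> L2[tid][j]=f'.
vaddr = 252 = 0b11111100
Split: l1_idx=7, l2_idx=3, offset=4

Answer: L1[7]=1 -> L2[1][3]=57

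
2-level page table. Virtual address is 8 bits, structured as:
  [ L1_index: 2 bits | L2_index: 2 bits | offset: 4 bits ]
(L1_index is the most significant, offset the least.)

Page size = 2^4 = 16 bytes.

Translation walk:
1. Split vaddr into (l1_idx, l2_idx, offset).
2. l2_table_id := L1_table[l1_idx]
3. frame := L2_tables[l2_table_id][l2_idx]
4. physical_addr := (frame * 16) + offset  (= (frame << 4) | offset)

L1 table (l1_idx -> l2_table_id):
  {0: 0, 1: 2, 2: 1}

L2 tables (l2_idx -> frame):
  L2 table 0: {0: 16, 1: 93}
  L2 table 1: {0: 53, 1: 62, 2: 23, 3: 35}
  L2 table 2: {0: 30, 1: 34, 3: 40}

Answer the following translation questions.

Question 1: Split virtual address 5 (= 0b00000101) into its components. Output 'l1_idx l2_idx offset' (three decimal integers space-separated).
vaddr = 5 = 0b00000101
  top 2 bits -> l1_idx = 0
  next 2 bits -> l2_idx = 0
  bottom 4 bits -> offset = 5

Answer: 0 0 5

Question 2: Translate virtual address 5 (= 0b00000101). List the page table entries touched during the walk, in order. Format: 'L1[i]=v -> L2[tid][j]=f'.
vaddr = 5 = 0b00000101
Split: l1_idx=0, l2_idx=0, offset=5

Answer: L1[0]=0 -> L2[0][0]=16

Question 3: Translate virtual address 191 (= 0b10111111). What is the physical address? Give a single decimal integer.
Answer: 575

Derivation:
vaddr = 191 = 0b10111111
Split: l1_idx=2, l2_idx=3, offset=15
L1[2] = 1
L2[1][3] = 35
paddr = 35 * 16 + 15 = 575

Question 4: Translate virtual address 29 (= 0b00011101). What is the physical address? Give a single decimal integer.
Answer: 1501

Derivation:
vaddr = 29 = 0b00011101
Split: l1_idx=0, l2_idx=1, offset=13
L1[0] = 0
L2[0][1] = 93
paddr = 93 * 16 + 13 = 1501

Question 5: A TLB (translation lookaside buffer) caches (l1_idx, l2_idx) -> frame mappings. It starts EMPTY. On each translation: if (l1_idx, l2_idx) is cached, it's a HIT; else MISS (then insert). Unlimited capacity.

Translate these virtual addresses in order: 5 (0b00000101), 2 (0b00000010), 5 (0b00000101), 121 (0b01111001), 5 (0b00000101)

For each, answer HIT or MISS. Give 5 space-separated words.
vaddr=5: (0,0) not in TLB -> MISS, insert
vaddr=2: (0,0) in TLB -> HIT
vaddr=5: (0,0) in TLB -> HIT
vaddr=121: (1,3) not in TLB -> MISS, insert
vaddr=5: (0,0) in TLB -> HIT

Answer: MISS HIT HIT MISS HIT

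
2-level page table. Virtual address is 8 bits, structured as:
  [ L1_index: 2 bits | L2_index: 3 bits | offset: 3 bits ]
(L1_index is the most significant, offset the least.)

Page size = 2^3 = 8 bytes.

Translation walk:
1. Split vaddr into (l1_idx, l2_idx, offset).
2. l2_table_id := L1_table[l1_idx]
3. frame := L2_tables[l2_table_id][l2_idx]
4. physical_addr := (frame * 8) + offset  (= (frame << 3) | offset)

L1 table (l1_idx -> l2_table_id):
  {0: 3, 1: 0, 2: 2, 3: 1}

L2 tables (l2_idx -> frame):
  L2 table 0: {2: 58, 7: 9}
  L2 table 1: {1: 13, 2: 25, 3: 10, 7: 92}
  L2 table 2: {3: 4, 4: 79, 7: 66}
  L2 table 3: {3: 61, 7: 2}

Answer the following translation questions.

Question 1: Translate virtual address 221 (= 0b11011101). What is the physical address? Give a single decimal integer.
Answer: 85

Derivation:
vaddr = 221 = 0b11011101
Split: l1_idx=3, l2_idx=3, offset=5
L1[3] = 1
L2[1][3] = 10
paddr = 10 * 8 + 5 = 85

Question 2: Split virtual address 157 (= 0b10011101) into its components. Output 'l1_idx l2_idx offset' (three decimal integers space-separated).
vaddr = 157 = 0b10011101
  top 2 bits -> l1_idx = 2
  next 3 bits -> l2_idx = 3
  bottom 3 bits -> offset = 5

Answer: 2 3 5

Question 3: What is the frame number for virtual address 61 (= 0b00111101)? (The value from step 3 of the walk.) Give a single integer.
vaddr = 61: l1_idx=0, l2_idx=7
L1[0] = 3; L2[3][7] = 2

Answer: 2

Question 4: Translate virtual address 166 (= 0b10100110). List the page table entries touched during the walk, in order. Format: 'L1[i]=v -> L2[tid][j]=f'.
vaddr = 166 = 0b10100110
Split: l1_idx=2, l2_idx=4, offset=6

Answer: L1[2]=2 -> L2[2][4]=79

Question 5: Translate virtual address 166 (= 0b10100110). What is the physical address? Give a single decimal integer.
Answer: 638

Derivation:
vaddr = 166 = 0b10100110
Split: l1_idx=2, l2_idx=4, offset=6
L1[2] = 2
L2[2][4] = 79
paddr = 79 * 8 + 6 = 638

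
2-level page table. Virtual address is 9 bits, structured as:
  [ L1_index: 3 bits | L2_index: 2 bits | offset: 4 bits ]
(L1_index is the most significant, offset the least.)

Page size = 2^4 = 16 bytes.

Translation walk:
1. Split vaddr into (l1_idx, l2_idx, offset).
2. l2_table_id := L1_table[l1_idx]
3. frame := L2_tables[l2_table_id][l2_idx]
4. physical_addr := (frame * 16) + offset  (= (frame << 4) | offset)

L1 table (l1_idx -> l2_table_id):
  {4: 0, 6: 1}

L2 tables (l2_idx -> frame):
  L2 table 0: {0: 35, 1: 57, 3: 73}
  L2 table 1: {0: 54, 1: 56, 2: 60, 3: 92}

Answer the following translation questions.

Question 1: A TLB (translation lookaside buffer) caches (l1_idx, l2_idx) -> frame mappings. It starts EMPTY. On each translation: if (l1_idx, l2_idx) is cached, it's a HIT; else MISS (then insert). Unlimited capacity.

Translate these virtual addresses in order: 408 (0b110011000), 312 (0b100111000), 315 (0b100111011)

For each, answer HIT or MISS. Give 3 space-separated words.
Answer: MISS MISS HIT

Derivation:
vaddr=408: (6,1) not in TLB -> MISS, insert
vaddr=312: (4,3) not in TLB -> MISS, insert
vaddr=315: (4,3) in TLB -> HIT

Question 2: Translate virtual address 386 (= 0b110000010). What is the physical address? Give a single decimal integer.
vaddr = 386 = 0b110000010
Split: l1_idx=6, l2_idx=0, offset=2
L1[6] = 1
L2[1][0] = 54
paddr = 54 * 16 + 2 = 866

Answer: 866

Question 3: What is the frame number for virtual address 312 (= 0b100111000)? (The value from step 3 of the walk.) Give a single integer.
vaddr = 312: l1_idx=4, l2_idx=3
L1[4] = 0; L2[0][3] = 73

Answer: 73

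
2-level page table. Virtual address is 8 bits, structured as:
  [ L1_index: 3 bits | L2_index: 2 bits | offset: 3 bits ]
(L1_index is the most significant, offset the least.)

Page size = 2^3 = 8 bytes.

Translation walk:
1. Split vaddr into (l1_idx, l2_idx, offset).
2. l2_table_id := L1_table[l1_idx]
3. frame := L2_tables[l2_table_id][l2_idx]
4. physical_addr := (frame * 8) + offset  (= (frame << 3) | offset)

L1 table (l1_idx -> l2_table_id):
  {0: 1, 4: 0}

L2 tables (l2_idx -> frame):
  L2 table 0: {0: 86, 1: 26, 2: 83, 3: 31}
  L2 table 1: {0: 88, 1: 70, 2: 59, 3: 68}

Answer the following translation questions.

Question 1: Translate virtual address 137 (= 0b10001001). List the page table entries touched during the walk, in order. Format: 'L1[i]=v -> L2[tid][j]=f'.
Answer: L1[4]=0 -> L2[0][1]=26

Derivation:
vaddr = 137 = 0b10001001
Split: l1_idx=4, l2_idx=1, offset=1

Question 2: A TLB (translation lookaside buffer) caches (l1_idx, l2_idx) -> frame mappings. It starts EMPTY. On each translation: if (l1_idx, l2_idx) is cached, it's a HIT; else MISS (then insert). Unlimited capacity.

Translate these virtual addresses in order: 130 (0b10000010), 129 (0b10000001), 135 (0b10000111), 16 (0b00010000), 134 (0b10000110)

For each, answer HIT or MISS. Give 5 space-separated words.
vaddr=130: (4,0) not in TLB -> MISS, insert
vaddr=129: (4,0) in TLB -> HIT
vaddr=135: (4,0) in TLB -> HIT
vaddr=16: (0,2) not in TLB -> MISS, insert
vaddr=134: (4,0) in TLB -> HIT

Answer: MISS HIT HIT MISS HIT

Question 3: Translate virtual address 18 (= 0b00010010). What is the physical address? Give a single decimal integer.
vaddr = 18 = 0b00010010
Split: l1_idx=0, l2_idx=2, offset=2
L1[0] = 1
L2[1][2] = 59
paddr = 59 * 8 + 2 = 474

Answer: 474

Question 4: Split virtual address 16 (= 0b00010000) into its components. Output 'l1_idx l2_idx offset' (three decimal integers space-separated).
vaddr = 16 = 0b00010000
  top 3 bits -> l1_idx = 0
  next 2 bits -> l2_idx = 2
  bottom 3 bits -> offset = 0

Answer: 0 2 0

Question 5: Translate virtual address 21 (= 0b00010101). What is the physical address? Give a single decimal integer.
vaddr = 21 = 0b00010101
Split: l1_idx=0, l2_idx=2, offset=5
L1[0] = 1
L2[1][2] = 59
paddr = 59 * 8 + 5 = 477

Answer: 477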